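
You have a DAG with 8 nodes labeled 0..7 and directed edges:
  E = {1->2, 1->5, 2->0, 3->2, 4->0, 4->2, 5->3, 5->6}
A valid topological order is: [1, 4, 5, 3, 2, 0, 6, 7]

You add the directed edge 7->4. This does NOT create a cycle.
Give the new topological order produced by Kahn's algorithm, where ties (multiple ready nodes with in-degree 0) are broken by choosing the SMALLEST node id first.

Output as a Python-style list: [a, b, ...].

Old toposort: [1, 4, 5, 3, 2, 0, 6, 7]
Added edge: 7->4
Position of 7 (7) > position of 4 (1). Must reorder: 7 must now come before 4.
Run Kahn's algorithm (break ties by smallest node id):
  initial in-degrees: [2, 0, 3, 1, 1, 1, 1, 0]
  ready (indeg=0): [1, 7]
  pop 1: indeg[2]->2; indeg[5]->0 | ready=[5, 7] | order so far=[1]
  pop 5: indeg[3]->0; indeg[6]->0 | ready=[3, 6, 7] | order so far=[1, 5]
  pop 3: indeg[2]->1 | ready=[6, 7] | order so far=[1, 5, 3]
  pop 6: no out-edges | ready=[7] | order so far=[1, 5, 3, 6]
  pop 7: indeg[4]->0 | ready=[4] | order so far=[1, 5, 3, 6, 7]
  pop 4: indeg[0]->1; indeg[2]->0 | ready=[2] | order so far=[1, 5, 3, 6, 7, 4]
  pop 2: indeg[0]->0 | ready=[0] | order so far=[1, 5, 3, 6, 7, 4, 2]
  pop 0: no out-edges | ready=[] | order so far=[1, 5, 3, 6, 7, 4, 2, 0]
  Result: [1, 5, 3, 6, 7, 4, 2, 0]

Answer: [1, 5, 3, 6, 7, 4, 2, 0]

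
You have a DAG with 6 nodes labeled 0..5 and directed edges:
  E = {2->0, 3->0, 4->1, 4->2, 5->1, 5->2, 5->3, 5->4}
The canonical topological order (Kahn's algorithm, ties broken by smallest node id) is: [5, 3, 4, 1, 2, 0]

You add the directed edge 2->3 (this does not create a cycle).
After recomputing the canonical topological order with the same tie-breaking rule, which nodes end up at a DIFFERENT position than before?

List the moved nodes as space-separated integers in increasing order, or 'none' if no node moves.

Old toposort: [5, 3, 4, 1, 2, 0]
Added edge 2->3
Recompute Kahn (smallest-id tiebreak):
  initial in-degrees: [2, 2, 2, 2, 1, 0]
  ready (indeg=0): [5]
  pop 5: indeg[1]->1; indeg[2]->1; indeg[3]->1; indeg[4]->0 | ready=[4] | order so far=[5]
  pop 4: indeg[1]->0; indeg[2]->0 | ready=[1, 2] | order so far=[5, 4]
  pop 1: no out-edges | ready=[2] | order so far=[5, 4, 1]
  pop 2: indeg[0]->1; indeg[3]->0 | ready=[3] | order so far=[5, 4, 1, 2]
  pop 3: indeg[0]->0 | ready=[0] | order so far=[5, 4, 1, 2, 3]
  pop 0: no out-edges | ready=[] | order so far=[5, 4, 1, 2, 3, 0]
New canonical toposort: [5, 4, 1, 2, 3, 0]
Compare positions:
  Node 0: index 5 -> 5 (same)
  Node 1: index 3 -> 2 (moved)
  Node 2: index 4 -> 3 (moved)
  Node 3: index 1 -> 4 (moved)
  Node 4: index 2 -> 1 (moved)
  Node 5: index 0 -> 0 (same)
Nodes that changed position: 1 2 3 4

Answer: 1 2 3 4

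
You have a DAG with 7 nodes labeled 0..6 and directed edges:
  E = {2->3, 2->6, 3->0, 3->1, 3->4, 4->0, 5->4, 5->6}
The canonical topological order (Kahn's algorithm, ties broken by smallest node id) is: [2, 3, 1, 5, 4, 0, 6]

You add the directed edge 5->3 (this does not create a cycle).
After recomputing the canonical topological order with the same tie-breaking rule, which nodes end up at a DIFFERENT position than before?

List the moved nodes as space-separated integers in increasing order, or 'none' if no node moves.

Old toposort: [2, 3, 1, 5, 4, 0, 6]
Added edge 5->3
Recompute Kahn (smallest-id tiebreak):
  initial in-degrees: [2, 1, 0, 2, 2, 0, 2]
  ready (indeg=0): [2, 5]
  pop 2: indeg[3]->1; indeg[6]->1 | ready=[5] | order so far=[2]
  pop 5: indeg[3]->0; indeg[4]->1; indeg[6]->0 | ready=[3, 6] | order so far=[2, 5]
  pop 3: indeg[0]->1; indeg[1]->0; indeg[4]->0 | ready=[1, 4, 6] | order so far=[2, 5, 3]
  pop 1: no out-edges | ready=[4, 6] | order so far=[2, 5, 3, 1]
  pop 4: indeg[0]->0 | ready=[0, 6] | order so far=[2, 5, 3, 1, 4]
  pop 0: no out-edges | ready=[6] | order so far=[2, 5, 3, 1, 4, 0]
  pop 6: no out-edges | ready=[] | order so far=[2, 5, 3, 1, 4, 0, 6]
New canonical toposort: [2, 5, 3, 1, 4, 0, 6]
Compare positions:
  Node 0: index 5 -> 5 (same)
  Node 1: index 2 -> 3 (moved)
  Node 2: index 0 -> 0 (same)
  Node 3: index 1 -> 2 (moved)
  Node 4: index 4 -> 4 (same)
  Node 5: index 3 -> 1 (moved)
  Node 6: index 6 -> 6 (same)
Nodes that changed position: 1 3 5

Answer: 1 3 5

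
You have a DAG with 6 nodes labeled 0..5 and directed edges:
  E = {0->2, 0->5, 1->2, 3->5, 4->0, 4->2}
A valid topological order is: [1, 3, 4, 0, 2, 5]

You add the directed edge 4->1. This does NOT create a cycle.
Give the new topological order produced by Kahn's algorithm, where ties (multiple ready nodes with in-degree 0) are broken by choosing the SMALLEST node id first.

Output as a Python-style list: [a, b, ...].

Answer: [3, 4, 0, 1, 2, 5]

Derivation:
Old toposort: [1, 3, 4, 0, 2, 5]
Added edge: 4->1
Position of 4 (2) > position of 1 (0). Must reorder: 4 must now come before 1.
Run Kahn's algorithm (break ties by smallest node id):
  initial in-degrees: [1, 1, 3, 0, 0, 2]
  ready (indeg=0): [3, 4]
  pop 3: indeg[5]->1 | ready=[4] | order so far=[3]
  pop 4: indeg[0]->0; indeg[1]->0; indeg[2]->2 | ready=[0, 1] | order so far=[3, 4]
  pop 0: indeg[2]->1; indeg[5]->0 | ready=[1, 5] | order so far=[3, 4, 0]
  pop 1: indeg[2]->0 | ready=[2, 5] | order so far=[3, 4, 0, 1]
  pop 2: no out-edges | ready=[5] | order so far=[3, 4, 0, 1, 2]
  pop 5: no out-edges | ready=[] | order so far=[3, 4, 0, 1, 2, 5]
  Result: [3, 4, 0, 1, 2, 5]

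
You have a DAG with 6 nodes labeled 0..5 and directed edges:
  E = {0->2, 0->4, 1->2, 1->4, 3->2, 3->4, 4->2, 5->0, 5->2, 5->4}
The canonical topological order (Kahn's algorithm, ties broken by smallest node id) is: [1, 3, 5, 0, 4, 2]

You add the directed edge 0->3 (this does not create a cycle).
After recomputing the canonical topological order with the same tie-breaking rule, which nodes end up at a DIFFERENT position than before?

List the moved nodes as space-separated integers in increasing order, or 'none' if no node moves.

Old toposort: [1, 3, 5, 0, 4, 2]
Added edge 0->3
Recompute Kahn (smallest-id tiebreak):
  initial in-degrees: [1, 0, 5, 1, 4, 0]
  ready (indeg=0): [1, 5]
  pop 1: indeg[2]->4; indeg[4]->3 | ready=[5] | order so far=[1]
  pop 5: indeg[0]->0; indeg[2]->3; indeg[4]->2 | ready=[0] | order so far=[1, 5]
  pop 0: indeg[2]->2; indeg[3]->0; indeg[4]->1 | ready=[3] | order so far=[1, 5, 0]
  pop 3: indeg[2]->1; indeg[4]->0 | ready=[4] | order so far=[1, 5, 0, 3]
  pop 4: indeg[2]->0 | ready=[2] | order so far=[1, 5, 0, 3, 4]
  pop 2: no out-edges | ready=[] | order so far=[1, 5, 0, 3, 4, 2]
New canonical toposort: [1, 5, 0, 3, 4, 2]
Compare positions:
  Node 0: index 3 -> 2 (moved)
  Node 1: index 0 -> 0 (same)
  Node 2: index 5 -> 5 (same)
  Node 3: index 1 -> 3 (moved)
  Node 4: index 4 -> 4 (same)
  Node 5: index 2 -> 1 (moved)
Nodes that changed position: 0 3 5

Answer: 0 3 5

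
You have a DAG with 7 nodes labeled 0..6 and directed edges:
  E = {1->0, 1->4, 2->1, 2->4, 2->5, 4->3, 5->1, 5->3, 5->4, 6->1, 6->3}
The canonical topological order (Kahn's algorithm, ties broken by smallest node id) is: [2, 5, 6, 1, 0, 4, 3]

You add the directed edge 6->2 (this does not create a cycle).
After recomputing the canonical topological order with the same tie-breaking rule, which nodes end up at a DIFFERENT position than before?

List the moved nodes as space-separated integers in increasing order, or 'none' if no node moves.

Old toposort: [2, 5, 6, 1, 0, 4, 3]
Added edge 6->2
Recompute Kahn (smallest-id tiebreak):
  initial in-degrees: [1, 3, 1, 3, 3, 1, 0]
  ready (indeg=0): [6]
  pop 6: indeg[1]->2; indeg[2]->0; indeg[3]->2 | ready=[2] | order so far=[6]
  pop 2: indeg[1]->1; indeg[4]->2; indeg[5]->0 | ready=[5] | order so far=[6, 2]
  pop 5: indeg[1]->0; indeg[3]->1; indeg[4]->1 | ready=[1] | order so far=[6, 2, 5]
  pop 1: indeg[0]->0; indeg[4]->0 | ready=[0, 4] | order so far=[6, 2, 5, 1]
  pop 0: no out-edges | ready=[4] | order so far=[6, 2, 5, 1, 0]
  pop 4: indeg[3]->0 | ready=[3] | order so far=[6, 2, 5, 1, 0, 4]
  pop 3: no out-edges | ready=[] | order so far=[6, 2, 5, 1, 0, 4, 3]
New canonical toposort: [6, 2, 5, 1, 0, 4, 3]
Compare positions:
  Node 0: index 4 -> 4 (same)
  Node 1: index 3 -> 3 (same)
  Node 2: index 0 -> 1 (moved)
  Node 3: index 6 -> 6 (same)
  Node 4: index 5 -> 5 (same)
  Node 5: index 1 -> 2 (moved)
  Node 6: index 2 -> 0 (moved)
Nodes that changed position: 2 5 6

Answer: 2 5 6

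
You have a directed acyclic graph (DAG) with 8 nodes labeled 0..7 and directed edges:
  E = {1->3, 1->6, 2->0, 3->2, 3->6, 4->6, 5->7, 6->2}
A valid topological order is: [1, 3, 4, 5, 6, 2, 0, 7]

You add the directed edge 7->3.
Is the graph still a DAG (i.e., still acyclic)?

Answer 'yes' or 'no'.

Given toposort: [1, 3, 4, 5, 6, 2, 0, 7]
Position of 7: index 7; position of 3: index 1
New edge 7->3: backward (u after v in old order)
Backward edge: old toposort is now invalid. Check if this creates a cycle.
Does 3 already reach 7? Reachable from 3: [0, 2, 3, 6]. NO -> still a DAG (reorder needed).
Still a DAG? yes

Answer: yes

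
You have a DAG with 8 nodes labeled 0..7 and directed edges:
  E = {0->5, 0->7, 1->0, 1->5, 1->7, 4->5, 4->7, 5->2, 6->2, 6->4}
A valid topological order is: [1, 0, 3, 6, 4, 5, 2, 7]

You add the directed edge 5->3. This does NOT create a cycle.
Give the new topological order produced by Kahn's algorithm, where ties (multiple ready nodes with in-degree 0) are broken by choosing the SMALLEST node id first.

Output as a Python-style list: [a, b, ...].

Old toposort: [1, 0, 3, 6, 4, 5, 2, 7]
Added edge: 5->3
Position of 5 (5) > position of 3 (2). Must reorder: 5 must now come before 3.
Run Kahn's algorithm (break ties by smallest node id):
  initial in-degrees: [1, 0, 2, 1, 1, 3, 0, 3]
  ready (indeg=0): [1, 6]
  pop 1: indeg[0]->0; indeg[5]->2; indeg[7]->2 | ready=[0, 6] | order so far=[1]
  pop 0: indeg[5]->1; indeg[7]->1 | ready=[6] | order so far=[1, 0]
  pop 6: indeg[2]->1; indeg[4]->0 | ready=[4] | order so far=[1, 0, 6]
  pop 4: indeg[5]->0; indeg[7]->0 | ready=[5, 7] | order so far=[1, 0, 6, 4]
  pop 5: indeg[2]->0; indeg[3]->0 | ready=[2, 3, 7] | order so far=[1, 0, 6, 4, 5]
  pop 2: no out-edges | ready=[3, 7] | order so far=[1, 0, 6, 4, 5, 2]
  pop 3: no out-edges | ready=[7] | order so far=[1, 0, 6, 4, 5, 2, 3]
  pop 7: no out-edges | ready=[] | order so far=[1, 0, 6, 4, 5, 2, 3, 7]
  Result: [1, 0, 6, 4, 5, 2, 3, 7]

Answer: [1, 0, 6, 4, 5, 2, 3, 7]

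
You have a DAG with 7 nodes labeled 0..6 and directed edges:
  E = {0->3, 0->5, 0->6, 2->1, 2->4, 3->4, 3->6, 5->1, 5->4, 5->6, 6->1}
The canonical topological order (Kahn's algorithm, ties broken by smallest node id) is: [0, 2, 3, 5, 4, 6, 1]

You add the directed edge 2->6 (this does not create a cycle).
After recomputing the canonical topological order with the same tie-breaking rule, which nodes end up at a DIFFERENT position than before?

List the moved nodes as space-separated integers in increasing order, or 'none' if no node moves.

Answer: none

Derivation:
Old toposort: [0, 2, 3, 5, 4, 6, 1]
Added edge 2->6
Recompute Kahn (smallest-id tiebreak):
  initial in-degrees: [0, 3, 0, 1, 3, 1, 4]
  ready (indeg=0): [0, 2]
  pop 0: indeg[3]->0; indeg[5]->0; indeg[6]->3 | ready=[2, 3, 5] | order so far=[0]
  pop 2: indeg[1]->2; indeg[4]->2; indeg[6]->2 | ready=[3, 5] | order so far=[0, 2]
  pop 3: indeg[4]->1; indeg[6]->1 | ready=[5] | order so far=[0, 2, 3]
  pop 5: indeg[1]->1; indeg[4]->0; indeg[6]->0 | ready=[4, 6] | order so far=[0, 2, 3, 5]
  pop 4: no out-edges | ready=[6] | order so far=[0, 2, 3, 5, 4]
  pop 6: indeg[1]->0 | ready=[1] | order so far=[0, 2, 3, 5, 4, 6]
  pop 1: no out-edges | ready=[] | order so far=[0, 2, 3, 5, 4, 6, 1]
New canonical toposort: [0, 2, 3, 5, 4, 6, 1]
Compare positions:
  Node 0: index 0 -> 0 (same)
  Node 1: index 6 -> 6 (same)
  Node 2: index 1 -> 1 (same)
  Node 3: index 2 -> 2 (same)
  Node 4: index 4 -> 4 (same)
  Node 5: index 3 -> 3 (same)
  Node 6: index 5 -> 5 (same)
Nodes that changed position: none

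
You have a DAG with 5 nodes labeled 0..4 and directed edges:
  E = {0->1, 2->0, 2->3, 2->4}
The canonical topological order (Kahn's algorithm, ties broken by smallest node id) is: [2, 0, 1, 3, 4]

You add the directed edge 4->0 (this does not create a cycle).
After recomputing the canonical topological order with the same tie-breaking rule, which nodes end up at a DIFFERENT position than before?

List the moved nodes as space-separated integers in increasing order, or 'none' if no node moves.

Old toposort: [2, 0, 1, 3, 4]
Added edge 4->0
Recompute Kahn (smallest-id tiebreak):
  initial in-degrees: [2, 1, 0, 1, 1]
  ready (indeg=0): [2]
  pop 2: indeg[0]->1; indeg[3]->0; indeg[4]->0 | ready=[3, 4] | order so far=[2]
  pop 3: no out-edges | ready=[4] | order so far=[2, 3]
  pop 4: indeg[0]->0 | ready=[0] | order so far=[2, 3, 4]
  pop 0: indeg[1]->0 | ready=[1] | order so far=[2, 3, 4, 0]
  pop 1: no out-edges | ready=[] | order so far=[2, 3, 4, 0, 1]
New canonical toposort: [2, 3, 4, 0, 1]
Compare positions:
  Node 0: index 1 -> 3 (moved)
  Node 1: index 2 -> 4 (moved)
  Node 2: index 0 -> 0 (same)
  Node 3: index 3 -> 1 (moved)
  Node 4: index 4 -> 2 (moved)
Nodes that changed position: 0 1 3 4

Answer: 0 1 3 4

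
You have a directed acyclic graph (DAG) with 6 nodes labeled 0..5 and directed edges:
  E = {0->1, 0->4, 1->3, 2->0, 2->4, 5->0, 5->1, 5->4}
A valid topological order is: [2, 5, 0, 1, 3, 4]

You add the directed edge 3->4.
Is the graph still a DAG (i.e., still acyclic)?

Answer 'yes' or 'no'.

Answer: yes

Derivation:
Given toposort: [2, 5, 0, 1, 3, 4]
Position of 3: index 4; position of 4: index 5
New edge 3->4: forward
Forward edge: respects the existing order. Still a DAG, same toposort still valid.
Still a DAG? yes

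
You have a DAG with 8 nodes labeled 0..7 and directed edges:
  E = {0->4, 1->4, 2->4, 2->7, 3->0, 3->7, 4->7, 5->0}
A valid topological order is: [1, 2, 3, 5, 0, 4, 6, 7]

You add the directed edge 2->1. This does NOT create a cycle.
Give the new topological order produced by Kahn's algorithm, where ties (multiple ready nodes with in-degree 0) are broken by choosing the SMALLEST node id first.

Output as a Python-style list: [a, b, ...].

Old toposort: [1, 2, 3, 5, 0, 4, 6, 7]
Added edge: 2->1
Position of 2 (1) > position of 1 (0). Must reorder: 2 must now come before 1.
Run Kahn's algorithm (break ties by smallest node id):
  initial in-degrees: [2, 1, 0, 0, 3, 0, 0, 3]
  ready (indeg=0): [2, 3, 5, 6]
  pop 2: indeg[1]->0; indeg[4]->2; indeg[7]->2 | ready=[1, 3, 5, 6] | order so far=[2]
  pop 1: indeg[4]->1 | ready=[3, 5, 6] | order so far=[2, 1]
  pop 3: indeg[0]->1; indeg[7]->1 | ready=[5, 6] | order so far=[2, 1, 3]
  pop 5: indeg[0]->0 | ready=[0, 6] | order so far=[2, 1, 3, 5]
  pop 0: indeg[4]->0 | ready=[4, 6] | order so far=[2, 1, 3, 5, 0]
  pop 4: indeg[7]->0 | ready=[6, 7] | order so far=[2, 1, 3, 5, 0, 4]
  pop 6: no out-edges | ready=[7] | order so far=[2, 1, 3, 5, 0, 4, 6]
  pop 7: no out-edges | ready=[] | order so far=[2, 1, 3, 5, 0, 4, 6, 7]
  Result: [2, 1, 3, 5, 0, 4, 6, 7]

Answer: [2, 1, 3, 5, 0, 4, 6, 7]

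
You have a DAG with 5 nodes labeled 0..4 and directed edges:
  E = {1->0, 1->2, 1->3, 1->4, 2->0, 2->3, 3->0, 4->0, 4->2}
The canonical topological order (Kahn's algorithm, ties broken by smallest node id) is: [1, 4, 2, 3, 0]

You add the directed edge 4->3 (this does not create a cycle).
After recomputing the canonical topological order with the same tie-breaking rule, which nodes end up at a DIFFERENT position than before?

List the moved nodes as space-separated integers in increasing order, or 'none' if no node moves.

Answer: none

Derivation:
Old toposort: [1, 4, 2, 3, 0]
Added edge 4->3
Recompute Kahn (smallest-id tiebreak):
  initial in-degrees: [4, 0, 2, 3, 1]
  ready (indeg=0): [1]
  pop 1: indeg[0]->3; indeg[2]->1; indeg[3]->2; indeg[4]->0 | ready=[4] | order so far=[1]
  pop 4: indeg[0]->2; indeg[2]->0; indeg[3]->1 | ready=[2] | order so far=[1, 4]
  pop 2: indeg[0]->1; indeg[3]->0 | ready=[3] | order so far=[1, 4, 2]
  pop 3: indeg[0]->0 | ready=[0] | order so far=[1, 4, 2, 3]
  pop 0: no out-edges | ready=[] | order so far=[1, 4, 2, 3, 0]
New canonical toposort: [1, 4, 2, 3, 0]
Compare positions:
  Node 0: index 4 -> 4 (same)
  Node 1: index 0 -> 0 (same)
  Node 2: index 2 -> 2 (same)
  Node 3: index 3 -> 3 (same)
  Node 4: index 1 -> 1 (same)
Nodes that changed position: none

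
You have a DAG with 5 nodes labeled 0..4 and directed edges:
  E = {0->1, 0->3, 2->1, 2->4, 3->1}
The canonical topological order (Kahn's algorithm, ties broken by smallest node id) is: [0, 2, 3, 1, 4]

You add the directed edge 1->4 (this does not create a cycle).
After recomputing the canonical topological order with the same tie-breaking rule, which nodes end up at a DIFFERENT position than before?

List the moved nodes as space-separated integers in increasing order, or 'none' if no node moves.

Old toposort: [0, 2, 3, 1, 4]
Added edge 1->4
Recompute Kahn (smallest-id tiebreak):
  initial in-degrees: [0, 3, 0, 1, 2]
  ready (indeg=0): [0, 2]
  pop 0: indeg[1]->2; indeg[3]->0 | ready=[2, 3] | order so far=[0]
  pop 2: indeg[1]->1; indeg[4]->1 | ready=[3] | order so far=[0, 2]
  pop 3: indeg[1]->0 | ready=[1] | order so far=[0, 2, 3]
  pop 1: indeg[4]->0 | ready=[4] | order so far=[0, 2, 3, 1]
  pop 4: no out-edges | ready=[] | order so far=[0, 2, 3, 1, 4]
New canonical toposort: [0, 2, 3, 1, 4]
Compare positions:
  Node 0: index 0 -> 0 (same)
  Node 1: index 3 -> 3 (same)
  Node 2: index 1 -> 1 (same)
  Node 3: index 2 -> 2 (same)
  Node 4: index 4 -> 4 (same)
Nodes that changed position: none

Answer: none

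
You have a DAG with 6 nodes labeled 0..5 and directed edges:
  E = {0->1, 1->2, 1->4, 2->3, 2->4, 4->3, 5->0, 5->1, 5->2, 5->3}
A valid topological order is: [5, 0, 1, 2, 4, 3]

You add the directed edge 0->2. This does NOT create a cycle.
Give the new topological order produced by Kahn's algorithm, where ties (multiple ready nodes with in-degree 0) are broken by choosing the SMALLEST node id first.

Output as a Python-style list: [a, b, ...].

Answer: [5, 0, 1, 2, 4, 3]

Derivation:
Old toposort: [5, 0, 1, 2, 4, 3]
Added edge: 0->2
Position of 0 (1) < position of 2 (3). Old order still valid.
Run Kahn's algorithm (break ties by smallest node id):
  initial in-degrees: [1, 2, 3, 3, 2, 0]
  ready (indeg=0): [5]
  pop 5: indeg[0]->0; indeg[1]->1; indeg[2]->2; indeg[3]->2 | ready=[0] | order so far=[5]
  pop 0: indeg[1]->0; indeg[2]->1 | ready=[1] | order so far=[5, 0]
  pop 1: indeg[2]->0; indeg[4]->1 | ready=[2] | order so far=[5, 0, 1]
  pop 2: indeg[3]->1; indeg[4]->0 | ready=[4] | order so far=[5, 0, 1, 2]
  pop 4: indeg[3]->0 | ready=[3] | order so far=[5, 0, 1, 2, 4]
  pop 3: no out-edges | ready=[] | order so far=[5, 0, 1, 2, 4, 3]
  Result: [5, 0, 1, 2, 4, 3]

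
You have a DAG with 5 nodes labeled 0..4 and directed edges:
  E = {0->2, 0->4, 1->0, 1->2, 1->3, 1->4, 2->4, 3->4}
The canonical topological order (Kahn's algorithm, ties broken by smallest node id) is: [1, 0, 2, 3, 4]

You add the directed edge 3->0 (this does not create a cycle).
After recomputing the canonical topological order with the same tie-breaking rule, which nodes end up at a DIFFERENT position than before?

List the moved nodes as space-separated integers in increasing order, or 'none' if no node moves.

Old toposort: [1, 0, 2, 3, 4]
Added edge 3->0
Recompute Kahn (smallest-id tiebreak):
  initial in-degrees: [2, 0, 2, 1, 4]
  ready (indeg=0): [1]
  pop 1: indeg[0]->1; indeg[2]->1; indeg[3]->0; indeg[4]->3 | ready=[3] | order so far=[1]
  pop 3: indeg[0]->0; indeg[4]->2 | ready=[0] | order so far=[1, 3]
  pop 0: indeg[2]->0; indeg[4]->1 | ready=[2] | order so far=[1, 3, 0]
  pop 2: indeg[4]->0 | ready=[4] | order so far=[1, 3, 0, 2]
  pop 4: no out-edges | ready=[] | order so far=[1, 3, 0, 2, 4]
New canonical toposort: [1, 3, 0, 2, 4]
Compare positions:
  Node 0: index 1 -> 2 (moved)
  Node 1: index 0 -> 0 (same)
  Node 2: index 2 -> 3 (moved)
  Node 3: index 3 -> 1 (moved)
  Node 4: index 4 -> 4 (same)
Nodes that changed position: 0 2 3

Answer: 0 2 3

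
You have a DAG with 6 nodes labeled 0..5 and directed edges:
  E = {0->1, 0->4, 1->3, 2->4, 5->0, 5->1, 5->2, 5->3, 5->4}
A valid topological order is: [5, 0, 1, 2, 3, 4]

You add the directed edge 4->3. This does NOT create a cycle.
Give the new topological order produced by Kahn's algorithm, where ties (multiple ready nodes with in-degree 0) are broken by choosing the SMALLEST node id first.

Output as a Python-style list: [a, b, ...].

Old toposort: [5, 0, 1, 2, 3, 4]
Added edge: 4->3
Position of 4 (5) > position of 3 (4). Must reorder: 4 must now come before 3.
Run Kahn's algorithm (break ties by smallest node id):
  initial in-degrees: [1, 2, 1, 3, 3, 0]
  ready (indeg=0): [5]
  pop 5: indeg[0]->0; indeg[1]->1; indeg[2]->0; indeg[3]->2; indeg[4]->2 | ready=[0, 2] | order so far=[5]
  pop 0: indeg[1]->0; indeg[4]->1 | ready=[1, 2] | order so far=[5, 0]
  pop 1: indeg[3]->1 | ready=[2] | order so far=[5, 0, 1]
  pop 2: indeg[4]->0 | ready=[4] | order so far=[5, 0, 1, 2]
  pop 4: indeg[3]->0 | ready=[3] | order so far=[5, 0, 1, 2, 4]
  pop 3: no out-edges | ready=[] | order so far=[5, 0, 1, 2, 4, 3]
  Result: [5, 0, 1, 2, 4, 3]

Answer: [5, 0, 1, 2, 4, 3]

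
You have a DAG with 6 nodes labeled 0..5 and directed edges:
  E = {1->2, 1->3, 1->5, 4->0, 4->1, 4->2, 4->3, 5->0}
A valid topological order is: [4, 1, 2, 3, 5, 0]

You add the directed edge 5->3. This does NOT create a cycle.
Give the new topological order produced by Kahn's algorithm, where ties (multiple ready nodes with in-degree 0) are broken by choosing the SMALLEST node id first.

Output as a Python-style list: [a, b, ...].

Old toposort: [4, 1, 2, 3, 5, 0]
Added edge: 5->3
Position of 5 (4) > position of 3 (3). Must reorder: 5 must now come before 3.
Run Kahn's algorithm (break ties by smallest node id):
  initial in-degrees: [2, 1, 2, 3, 0, 1]
  ready (indeg=0): [4]
  pop 4: indeg[0]->1; indeg[1]->0; indeg[2]->1; indeg[3]->2 | ready=[1] | order so far=[4]
  pop 1: indeg[2]->0; indeg[3]->1; indeg[5]->0 | ready=[2, 5] | order so far=[4, 1]
  pop 2: no out-edges | ready=[5] | order so far=[4, 1, 2]
  pop 5: indeg[0]->0; indeg[3]->0 | ready=[0, 3] | order so far=[4, 1, 2, 5]
  pop 0: no out-edges | ready=[3] | order so far=[4, 1, 2, 5, 0]
  pop 3: no out-edges | ready=[] | order so far=[4, 1, 2, 5, 0, 3]
  Result: [4, 1, 2, 5, 0, 3]

Answer: [4, 1, 2, 5, 0, 3]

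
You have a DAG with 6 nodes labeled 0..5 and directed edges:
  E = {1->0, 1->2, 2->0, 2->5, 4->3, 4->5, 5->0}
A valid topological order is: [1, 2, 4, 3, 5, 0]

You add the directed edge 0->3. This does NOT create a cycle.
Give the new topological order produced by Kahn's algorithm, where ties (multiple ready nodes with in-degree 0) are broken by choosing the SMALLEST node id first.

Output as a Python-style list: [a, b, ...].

Old toposort: [1, 2, 4, 3, 5, 0]
Added edge: 0->3
Position of 0 (5) > position of 3 (3). Must reorder: 0 must now come before 3.
Run Kahn's algorithm (break ties by smallest node id):
  initial in-degrees: [3, 0, 1, 2, 0, 2]
  ready (indeg=0): [1, 4]
  pop 1: indeg[0]->2; indeg[2]->0 | ready=[2, 4] | order so far=[1]
  pop 2: indeg[0]->1; indeg[5]->1 | ready=[4] | order so far=[1, 2]
  pop 4: indeg[3]->1; indeg[5]->0 | ready=[5] | order so far=[1, 2, 4]
  pop 5: indeg[0]->0 | ready=[0] | order so far=[1, 2, 4, 5]
  pop 0: indeg[3]->0 | ready=[3] | order so far=[1, 2, 4, 5, 0]
  pop 3: no out-edges | ready=[] | order so far=[1, 2, 4, 5, 0, 3]
  Result: [1, 2, 4, 5, 0, 3]

Answer: [1, 2, 4, 5, 0, 3]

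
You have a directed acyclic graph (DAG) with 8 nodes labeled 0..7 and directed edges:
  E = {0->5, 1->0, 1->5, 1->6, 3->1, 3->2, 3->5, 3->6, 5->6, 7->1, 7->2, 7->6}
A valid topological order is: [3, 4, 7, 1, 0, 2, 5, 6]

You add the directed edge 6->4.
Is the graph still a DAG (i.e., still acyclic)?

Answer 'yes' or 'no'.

Given toposort: [3, 4, 7, 1, 0, 2, 5, 6]
Position of 6: index 7; position of 4: index 1
New edge 6->4: backward (u after v in old order)
Backward edge: old toposort is now invalid. Check if this creates a cycle.
Does 4 already reach 6? Reachable from 4: [4]. NO -> still a DAG (reorder needed).
Still a DAG? yes

Answer: yes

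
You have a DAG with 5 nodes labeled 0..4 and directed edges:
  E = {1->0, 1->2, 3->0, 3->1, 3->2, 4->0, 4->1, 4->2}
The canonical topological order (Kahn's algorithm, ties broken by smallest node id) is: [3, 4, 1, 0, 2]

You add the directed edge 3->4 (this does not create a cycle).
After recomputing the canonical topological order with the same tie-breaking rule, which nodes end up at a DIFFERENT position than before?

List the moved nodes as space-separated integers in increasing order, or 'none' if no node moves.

Answer: none

Derivation:
Old toposort: [3, 4, 1, 0, 2]
Added edge 3->4
Recompute Kahn (smallest-id tiebreak):
  initial in-degrees: [3, 2, 3, 0, 1]
  ready (indeg=0): [3]
  pop 3: indeg[0]->2; indeg[1]->1; indeg[2]->2; indeg[4]->0 | ready=[4] | order so far=[3]
  pop 4: indeg[0]->1; indeg[1]->0; indeg[2]->1 | ready=[1] | order so far=[3, 4]
  pop 1: indeg[0]->0; indeg[2]->0 | ready=[0, 2] | order so far=[3, 4, 1]
  pop 0: no out-edges | ready=[2] | order so far=[3, 4, 1, 0]
  pop 2: no out-edges | ready=[] | order so far=[3, 4, 1, 0, 2]
New canonical toposort: [3, 4, 1, 0, 2]
Compare positions:
  Node 0: index 3 -> 3 (same)
  Node 1: index 2 -> 2 (same)
  Node 2: index 4 -> 4 (same)
  Node 3: index 0 -> 0 (same)
  Node 4: index 1 -> 1 (same)
Nodes that changed position: none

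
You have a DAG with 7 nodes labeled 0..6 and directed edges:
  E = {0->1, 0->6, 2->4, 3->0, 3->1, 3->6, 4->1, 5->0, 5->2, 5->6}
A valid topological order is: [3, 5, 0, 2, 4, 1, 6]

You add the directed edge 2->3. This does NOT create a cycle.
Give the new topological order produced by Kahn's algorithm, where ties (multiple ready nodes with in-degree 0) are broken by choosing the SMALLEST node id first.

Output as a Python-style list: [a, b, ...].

Old toposort: [3, 5, 0, 2, 4, 1, 6]
Added edge: 2->3
Position of 2 (3) > position of 3 (0). Must reorder: 2 must now come before 3.
Run Kahn's algorithm (break ties by smallest node id):
  initial in-degrees: [2, 3, 1, 1, 1, 0, 3]
  ready (indeg=0): [5]
  pop 5: indeg[0]->1; indeg[2]->0; indeg[6]->2 | ready=[2] | order so far=[5]
  pop 2: indeg[3]->0; indeg[4]->0 | ready=[3, 4] | order so far=[5, 2]
  pop 3: indeg[0]->0; indeg[1]->2; indeg[6]->1 | ready=[0, 4] | order so far=[5, 2, 3]
  pop 0: indeg[1]->1; indeg[6]->0 | ready=[4, 6] | order so far=[5, 2, 3, 0]
  pop 4: indeg[1]->0 | ready=[1, 6] | order so far=[5, 2, 3, 0, 4]
  pop 1: no out-edges | ready=[6] | order so far=[5, 2, 3, 0, 4, 1]
  pop 6: no out-edges | ready=[] | order so far=[5, 2, 3, 0, 4, 1, 6]
  Result: [5, 2, 3, 0, 4, 1, 6]

Answer: [5, 2, 3, 0, 4, 1, 6]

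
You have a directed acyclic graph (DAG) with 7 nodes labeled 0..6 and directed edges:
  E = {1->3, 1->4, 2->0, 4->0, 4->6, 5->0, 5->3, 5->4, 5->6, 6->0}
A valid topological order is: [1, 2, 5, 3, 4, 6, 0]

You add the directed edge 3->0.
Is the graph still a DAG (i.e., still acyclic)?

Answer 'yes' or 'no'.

Answer: yes

Derivation:
Given toposort: [1, 2, 5, 3, 4, 6, 0]
Position of 3: index 3; position of 0: index 6
New edge 3->0: forward
Forward edge: respects the existing order. Still a DAG, same toposort still valid.
Still a DAG? yes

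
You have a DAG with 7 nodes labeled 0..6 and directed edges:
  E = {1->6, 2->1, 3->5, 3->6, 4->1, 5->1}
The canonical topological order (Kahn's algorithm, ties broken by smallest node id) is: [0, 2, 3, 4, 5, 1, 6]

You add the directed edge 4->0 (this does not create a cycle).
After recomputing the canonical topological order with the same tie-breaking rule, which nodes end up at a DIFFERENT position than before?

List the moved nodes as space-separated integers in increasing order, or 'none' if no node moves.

Answer: 0 2 3 4

Derivation:
Old toposort: [0, 2, 3, 4, 5, 1, 6]
Added edge 4->0
Recompute Kahn (smallest-id tiebreak):
  initial in-degrees: [1, 3, 0, 0, 0, 1, 2]
  ready (indeg=0): [2, 3, 4]
  pop 2: indeg[1]->2 | ready=[3, 4] | order so far=[2]
  pop 3: indeg[5]->0; indeg[6]->1 | ready=[4, 5] | order so far=[2, 3]
  pop 4: indeg[0]->0; indeg[1]->1 | ready=[0, 5] | order so far=[2, 3, 4]
  pop 0: no out-edges | ready=[5] | order so far=[2, 3, 4, 0]
  pop 5: indeg[1]->0 | ready=[1] | order so far=[2, 3, 4, 0, 5]
  pop 1: indeg[6]->0 | ready=[6] | order so far=[2, 3, 4, 0, 5, 1]
  pop 6: no out-edges | ready=[] | order so far=[2, 3, 4, 0, 5, 1, 6]
New canonical toposort: [2, 3, 4, 0, 5, 1, 6]
Compare positions:
  Node 0: index 0 -> 3 (moved)
  Node 1: index 5 -> 5 (same)
  Node 2: index 1 -> 0 (moved)
  Node 3: index 2 -> 1 (moved)
  Node 4: index 3 -> 2 (moved)
  Node 5: index 4 -> 4 (same)
  Node 6: index 6 -> 6 (same)
Nodes that changed position: 0 2 3 4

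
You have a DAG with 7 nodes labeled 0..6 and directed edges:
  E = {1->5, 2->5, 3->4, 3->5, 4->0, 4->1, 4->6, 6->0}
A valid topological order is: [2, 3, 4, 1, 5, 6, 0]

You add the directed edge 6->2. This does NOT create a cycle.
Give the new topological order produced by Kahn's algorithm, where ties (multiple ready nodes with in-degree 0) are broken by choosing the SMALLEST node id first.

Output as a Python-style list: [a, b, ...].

Answer: [3, 4, 1, 6, 0, 2, 5]

Derivation:
Old toposort: [2, 3, 4, 1, 5, 6, 0]
Added edge: 6->2
Position of 6 (5) > position of 2 (0). Must reorder: 6 must now come before 2.
Run Kahn's algorithm (break ties by smallest node id):
  initial in-degrees: [2, 1, 1, 0, 1, 3, 1]
  ready (indeg=0): [3]
  pop 3: indeg[4]->0; indeg[5]->2 | ready=[4] | order so far=[3]
  pop 4: indeg[0]->1; indeg[1]->0; indeg[6]->0 | ready=[1, 6] | order so far=[3, 4]
  pop 1: indeg[5]->1 | ready=[6] | order so far=[3, 4, 1]
  pop 6: indeg[0]->0; indeg[2]->0 | ready=[0, 2] | order so far=[3, 4, 1, 6]
  pop 0: no out-edges | ready=[2] | order so far=[3, 4, 1, 6, 0]
  pop 2: indeg[5]->0 | ready=[5] | order so far=[3, 4, 1, 6, 0, 2]
  pop 5: no out-edges | ready=[] | order so far=[3, 4, 1, 6, 0, 2, 5]
  Result: [3, 4, 1, 6, 0, 2, 5]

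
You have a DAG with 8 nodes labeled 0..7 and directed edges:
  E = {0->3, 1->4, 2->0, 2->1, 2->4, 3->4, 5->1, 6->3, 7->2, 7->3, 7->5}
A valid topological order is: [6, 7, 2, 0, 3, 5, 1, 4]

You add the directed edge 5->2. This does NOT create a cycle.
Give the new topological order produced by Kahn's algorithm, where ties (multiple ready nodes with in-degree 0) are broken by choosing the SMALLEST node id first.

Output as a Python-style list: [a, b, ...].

Old toposort: [6, 7, 2, 0, 3, 5, 1, 4]
Added edge: 5->2
Position of 5 (5) > position of 2 (2). Must reorder: 5 must now come before 2.
Run Kahn's algorithm (break ties by smallest node id):
  initial in-degrees: [1, 2, 2, 3, 3, 1, 0, 0]
  ready (indeg=0): [6, 7]
  pop 6: indeg[3]->2 | ready=[7] | order so far=[6]
  pop 7: indeg[2]->1; indeg[3]->1; indeg[5]->0 | ready=[5] | order so far=[6, 7]
  pop 5: indeg[1]->1; indeg[2]->0 | ready=[2] | order so far=[6, 7, 5]
  pop 2: indeg[0]->0; indeg[1]->0; indeg[4]->2 | ready=[0, 1] | order so far=[6, 7, 5, 2]
  pop 0: indeg[3]->0 | ready=[1, 3] | order so far=[6, 7, 5, 2, 0]
  pop 1: indeg[4]->1 | ready=[3] | order so far=[6, 7, 5, 2, 0, 1]
  pop 3: indeg[4]->0 | ready=[4] | order so far=[6, 7, 5, 2, 0, 1, 3]
  pop 4: no out-edges | ready=[] | order so far=[6, 7, 5, 2, 0, 1, 3, 4]
  Result: [6, 7, 5, 2, 0, 1, 3, 4]

Answer: [6, 7, 5, 2, 0, 1, 3, 4]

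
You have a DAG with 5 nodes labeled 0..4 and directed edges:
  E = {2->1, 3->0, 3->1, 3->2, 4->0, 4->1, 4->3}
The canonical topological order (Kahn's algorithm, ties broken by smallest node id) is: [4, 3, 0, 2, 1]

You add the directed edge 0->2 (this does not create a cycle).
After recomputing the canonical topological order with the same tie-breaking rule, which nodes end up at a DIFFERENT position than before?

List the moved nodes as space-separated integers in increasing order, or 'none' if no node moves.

Old toposort: [4, 3, 0, 2, 1]
Added edge 0->2
Recompute Kahn (smallest-id tiebreak):
  initial in-degrees: [2, 3, 2, 1, 0]
  ready (indeg=0): [4]
  pop 4: indeg[0]->1; indeg[1]->2; indeg[3]->0 | ready=[3] | order so far=[4]
  pop 3: indeg[0]->0; indeg[1]->1; indeg[2]->1 | ready=[0] | order so far=[4, 3]
  pop 0: indeg[2]->0 | ready=[2] | order so far=[4, 3, 0]
  pop 2: indeg[1]->0 | ready=[1] | order so far=[4, 3, 0, 2]
  pop 1: no out-edges | ready=[] | order so far=[4, 3, 0, 2, 1]
New canonical toposort: [4, 3, 0, 2, 1]
Compare positions:
  Node 0: index 2 -> 2 (same)
  Node 1: index 4 -> 4 (same)
  Node 2: index 3 -> 3 (same)
  Node 3: index 1 -> 1 (same)
  Node 4: index 0 -> 0 (same)
Nodes that changed position: none

Answer: none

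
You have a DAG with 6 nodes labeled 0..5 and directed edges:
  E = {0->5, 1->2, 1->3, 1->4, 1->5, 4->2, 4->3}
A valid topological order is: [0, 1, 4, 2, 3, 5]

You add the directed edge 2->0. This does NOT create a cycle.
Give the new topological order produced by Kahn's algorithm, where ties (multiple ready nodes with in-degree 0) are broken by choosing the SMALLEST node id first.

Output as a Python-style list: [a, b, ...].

Old toposort: [0, 1, 4, 2, 3, 5]
Added edge: 2->0
Position of 2 (3) > position of 0 (0). Must reorder: 2 must now come before 0.
Run Kahn's algorithm (break ties by smallest node id):
  initial in-degrees: [1, 0, 2, 2, 1, 2]
  ready (indeg=0): [1]
  pop 1: indeg[2]->1; indeg[3]->1; indeg[4]->0; indeg[5]->1 | ready=[4] | order so far=[1]
  pop 4: indeg[2]->0; indeg[3]->0 | ready=[2, 3] | order so far=[1, 4]
  pop 2: indeg[0]->0 | ready=[0, 3] | order so far=[1, 4, 2]
  pop 0: indeg[5]->0 | ready=[3, 5] | order so far=[1, 4, 2, 0]
  pop 3: no out-edges | ready=[5] | order so far=[1, 4, 2, 0, 3]
  pop 5: no out-edges | ready=[] | order so far=[1, 4, 2, 0, 3, 5]
  Result: [1, 4, 2, 0, 3, 5]

Answer: [1, 4, 2, 0, 3, 5]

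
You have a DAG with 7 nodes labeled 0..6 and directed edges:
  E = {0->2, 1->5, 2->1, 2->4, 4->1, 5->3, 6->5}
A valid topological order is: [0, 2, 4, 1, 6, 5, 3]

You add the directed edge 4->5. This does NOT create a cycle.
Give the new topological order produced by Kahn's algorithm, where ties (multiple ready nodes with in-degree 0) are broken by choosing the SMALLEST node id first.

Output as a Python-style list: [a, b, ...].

Answer: [0, 2, 4, 1, 6, 5, 3]

Derivation:
Old toposort: [0, 2, 4, 1, 6, 5, 3]
Added edge: 4->5
Position of 4 (2) < position of 5 (5). Old order still valid.
Run Kahn's algorithm (break ties by smallest node id):
  initial in-degrees: [0, 2, 1, 1, 1, 3, 0]
  ready (indeg=0): [0, 6]
  pop 0: indeg[2]->0 | ready=[2, 6] | order so far=[0]
  pop 2: indeg[1]->1; indeg[4]->0 | ready=[4, 6] | order so far=[0, 2]
  pop 4: indeg[1]->0; indeg[5]->2 | ready=[1, 6] | order so far=[0, 2, 4]
  pop 1: indeg[5]->1 | ready=[6] | order so far=[0, 2, 4, 1]
  pop 6: indeg[5]->0 | ready=[5] | order so far=[0, 2, 4, 1, 6]
  pop 5: indeg[3]->0 | ready=[3] | order so far=[0, 2, 4, 1, 6, 5]
  pop 3: no out-edges | ready=[] | order so far=[0, 2, 4, 1, 6, 5, 3]
  Result: [0, 2, 4, 1, 6, 5, 3]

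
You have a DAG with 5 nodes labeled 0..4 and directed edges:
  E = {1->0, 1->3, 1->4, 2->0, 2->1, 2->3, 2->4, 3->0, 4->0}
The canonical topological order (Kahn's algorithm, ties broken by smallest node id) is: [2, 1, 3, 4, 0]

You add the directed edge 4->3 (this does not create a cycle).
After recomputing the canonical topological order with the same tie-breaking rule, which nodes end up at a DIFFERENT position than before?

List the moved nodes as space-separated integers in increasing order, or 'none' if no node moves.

Answer: 3 4

Derivation:
Old toposort: [2, 1, 3, 4, 0]
Added edge 4->3
Recompute Kahn (smallest-id tiebreak):
  initial in-degrees: [4, 1, 0, 3, 2]
  ready (indeg=0): [2]
  pop 2: indeg[0]->3; indeg[1]->0; indeg[3]->2; indeg[4]->1 | ready=[1] | order so far=[2]
  pop 1: indeg[0]->2; indeg[3]->1; indeg[4]->0 | ready=[4] | order so far=[2, 1]
  pop 4: indeg[0]->1; indeg[3]->0 | ready=[3] | order so far=[2, 1, 4]
  pop 3: indeg[0]->0 | ready=[0] | order so far=[2, 1, 4, 3]
  pop 0: no out-edges | ready=[] | order so far=[2, 1, 4, 3, 0]
New canonical toposort: [2, 1, 4, 3, 0]
Compare positions:
  Node 0: index 4 -> 4 (same)
  Node 1: index 1 -> 1 (same)
  Node 2: index 0 -> 0 (same)
  Node 3: index 2 -> 3 (moved)
  Node 4: index 3 -> 2 (moved)
Nodes that changed position: 3 4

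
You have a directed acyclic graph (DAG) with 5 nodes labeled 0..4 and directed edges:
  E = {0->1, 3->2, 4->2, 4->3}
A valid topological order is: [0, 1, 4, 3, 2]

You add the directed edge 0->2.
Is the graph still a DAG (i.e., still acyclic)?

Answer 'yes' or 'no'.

Given toposort: [0, 1, 4, 3, 2]
Position of 0: index 0; position of 2: index 4
New edge 0->2: forward
Forward edge: respects the existing order. Still a DAG, same toposort still valid.
Still a DAG? yes

Answer: yes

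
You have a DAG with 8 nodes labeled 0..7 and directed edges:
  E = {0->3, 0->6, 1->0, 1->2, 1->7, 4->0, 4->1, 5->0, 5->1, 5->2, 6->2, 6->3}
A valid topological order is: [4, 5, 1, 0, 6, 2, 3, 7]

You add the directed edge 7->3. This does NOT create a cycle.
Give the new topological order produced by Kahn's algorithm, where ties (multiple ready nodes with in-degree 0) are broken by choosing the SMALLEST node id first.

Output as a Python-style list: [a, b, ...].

Answer: [4, 5, 1, 0, 6, 2, 7, 3]

Derivation:
Old toposort: [4, 5, 1, 0, 6, 2, 3, 7]
Added edge: 7->3
Position of 7 (7) > position of 3 (6). Must reorder: 7 must now come before 3.
Run Kahn's algorithm (break ties by smallest node id):
  initial in-degrees: [3, 2, 3, 3, 0, 0, 1, 1]
  ready (indeg=0): [4, 5]
  pop 4: indeg[0]->2; indeg[1]->1 | ready=[5] | order so far=[4]
  pop 5: indeg[0]->1; indeg[1]->0; indeg[2]->2 | ready=[1] | order so far=[4, 5]
  pop 1: indeg[0]->0; indeg[2]->1; indeg[7]->0 | ready=[0, 7] | order so far=[4, 5, 1]
  pop 0: indeg[3]->2; indeg[6]->0 | ready=[6, 7] | order so far=[4, 5, 1, 0]
  pop 6: indeg[2]->0; indeg[3]->1 | ready=[2, 7] | order so far=[4, 5, 1, 0, 6]
  pop 2: no out-edges | ready=[7] | order so far=[4, 5, 1, 0, 6, 2]
  pop 7: indeg[3]->0 | ready=[3] | order so far=[4, 5, 1, 0, 6, 2, 7]
  pop 3: no out-edges | ready=[] | order so far=[4, 5, 1, 0, 6, 2, 7, 3]
  Result: [4, 5, 1, 0, 6, 2, 7, 3]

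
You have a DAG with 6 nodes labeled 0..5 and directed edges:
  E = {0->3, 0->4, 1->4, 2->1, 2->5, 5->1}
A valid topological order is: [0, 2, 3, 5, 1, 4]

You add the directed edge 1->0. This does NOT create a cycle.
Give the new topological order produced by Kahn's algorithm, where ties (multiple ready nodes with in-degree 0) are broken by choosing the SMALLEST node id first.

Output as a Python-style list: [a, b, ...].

Answer: [2, 5, 1, 0, 3, 4]

Derivation:
Old toposort: [0, 2, 3, 5, 1, 4]
Added edge: 1->0
Position of 1 (4) > position of 0 (0). Must reorder: 1 must now come before 0.
Run Kahn's algorithm (break ties by smallest node id):
  initial in-degrees: [1, 2, 0, 1, 2, 1]
  ready (indeg=0): [2]
  pop 2: indeg[1]->1; indeg[5]->0 | ready=[5] | order so far=[2]
  pop 5: indeg[1]->0 | ready=[1] | order so far=[2, 5]
  pop 1: indeg[0]->0; indeg[4]->1 | ready=[0] | order so far=[2, 5, 1]
  pop 0: indeg[3]->0; indeg[4]->0 | ready=[3, 4] | order so far=[2, 5, 1, 0]
  pop 3: no out-edges | ready=[4] | order so far=[2, 5, 1, 0, 3]
  pop 4: no out-edges | ready=[] | order so far=[2, 5, 1, 0, 3, 4]
  Result: [2, 5, 1, 0, 3, 4]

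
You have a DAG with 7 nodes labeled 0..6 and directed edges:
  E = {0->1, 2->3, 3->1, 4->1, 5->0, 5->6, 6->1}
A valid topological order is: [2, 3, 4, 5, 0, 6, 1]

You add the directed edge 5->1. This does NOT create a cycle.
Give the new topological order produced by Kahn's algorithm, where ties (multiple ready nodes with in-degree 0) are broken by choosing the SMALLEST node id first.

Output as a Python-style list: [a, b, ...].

Answer: [2, 3, 4, 5, 0, 6, 1]

Derivation:
Old toposort: [2, 3, 4, 5, 0, 6, 1]
Added edge: 5->1
Position of 5 (3) < position of 1 (6). Old order still valid.
Run Kahn's algorithm (break ties by smallest node id):
  initial in-degrees: [1, 5, 0, 1, 0, 0, 1]
  ready (indeg=0): [2, 4, 5]
  pop 2: indeg[3]->0 | ready=[3, 4, 5] | order so far=[2]
  pop 3: indeg[1]->4 | ready=[4, 5] | order so far=[2, 3]
  pop 4: indeg[1]->3 | ready=[5] | order so far=[2, 3, 4]
  pop 5: indeg[0]->0; indeg[1]->2; indeg[6]->0 | ready=[0, 6] | order so far=[2, 3, 4, 5]
  pop 0: indeg[1]->1 | ready=[6] | order so far=[2, 3, 4, 5, 0]
  pop 6: indeg[1]->0 | ready=[1] | order so far=[2, 3, 4, 5, 0, 6]
  pop 1: no out-edges | ready=[] | order so far=[2, 3, 4, 5, 0, 6, 1]
  Result: [2, 3, 4, 5, 0, 6, 1]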